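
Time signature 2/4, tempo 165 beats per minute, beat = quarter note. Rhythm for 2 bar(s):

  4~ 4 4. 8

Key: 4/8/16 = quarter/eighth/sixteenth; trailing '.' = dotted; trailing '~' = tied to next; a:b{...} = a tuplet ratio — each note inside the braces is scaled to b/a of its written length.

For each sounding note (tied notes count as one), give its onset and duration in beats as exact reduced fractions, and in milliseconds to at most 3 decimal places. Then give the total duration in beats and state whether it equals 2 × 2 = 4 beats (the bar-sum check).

1) 0.0ms=0b +727.273ms=2b
2) 727.273ms=2b +545.455ms=3/2b
3) 1272.727ms=7/2b +181.818ms=1/2b
Σ=4b of 4 (165bpm 2/4) — PASS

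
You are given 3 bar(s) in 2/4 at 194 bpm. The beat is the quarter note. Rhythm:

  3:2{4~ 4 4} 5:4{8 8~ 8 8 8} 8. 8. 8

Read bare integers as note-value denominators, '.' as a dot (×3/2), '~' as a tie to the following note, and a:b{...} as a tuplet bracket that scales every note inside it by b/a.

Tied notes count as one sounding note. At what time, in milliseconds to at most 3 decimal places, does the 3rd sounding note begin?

note 3 onset = 2b = 618.557ms

1. 0.0ms @ 0 + 412.371ms (4/3)
2. 412.371ms @ 4/3 + 206.186ms (2/3)
3. 618.557ms @ 2 + 123.711ms (2/5)
4. 742.268ms @ 12/5 + 247.423ms (4/5)
5. 989.691ms @ 16/5 + 123.711ms (2/5)
6. 1113.402ms @ 18/5 + 123.711ms (2/5)
7. 1237.113ms @ 4 + 231.959ms (3/4)
8. 1469.072ms @ 19/4 + 231.959ms (3/4)
9. 1701.031ms @ 11/2 + 154.639ms (1/2)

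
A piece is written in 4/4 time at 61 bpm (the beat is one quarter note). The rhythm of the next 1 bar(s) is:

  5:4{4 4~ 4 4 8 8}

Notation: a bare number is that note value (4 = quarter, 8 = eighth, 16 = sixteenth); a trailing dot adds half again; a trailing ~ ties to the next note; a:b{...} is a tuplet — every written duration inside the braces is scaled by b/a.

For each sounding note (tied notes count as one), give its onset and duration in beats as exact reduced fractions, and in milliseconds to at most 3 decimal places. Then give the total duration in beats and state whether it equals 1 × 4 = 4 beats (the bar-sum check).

1) 0.0ms=0b +786.885ms=4/5b
2) 786.885ms=4/5b +1573.77ms=8/5b
3) 2360.656ms=12/5b +786.885ms=4/5b
4) 3147.541ms=16/5b +393.443ms=2/5b
5) 3540.984ms=18/5b +393.443ms=2/5b
Σ=4b of 4 (61bpm 4/4) — PASS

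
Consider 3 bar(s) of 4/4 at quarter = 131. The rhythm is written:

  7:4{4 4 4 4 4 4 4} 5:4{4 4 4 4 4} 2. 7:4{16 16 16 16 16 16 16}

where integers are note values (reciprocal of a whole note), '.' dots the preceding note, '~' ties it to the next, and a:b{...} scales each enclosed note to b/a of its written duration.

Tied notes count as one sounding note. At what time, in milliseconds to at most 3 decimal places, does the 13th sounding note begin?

note 13 onset = 8b = 3664.122ms

1. 0.0ms @ 0 + 261.723ms (4/7)
2. 261.723ms @ 4/7 + 261.723ms (4/7)
3. 523.446ms @ 8/7 + 261.723ms (4/7)
4. 785.169ms @ 12/7 + 261.723ms (4/7)
5. 1046.892ms @ 16/7 + 261.723ms (4/7)
6. 1308.615ms @ 20/7 + 261.723ms (4/7)
7. 1570.338ms @ 24/7 + 261.723ms (4/7)
8. 1832.061ms @ 4 + 366.412ms (4/5)
9. 2198.473ms @ 24/5 + 366.412ms (4/5)
10. 2564.885ms @ 28/5 + 366.412ms (4/5)
11. 2931.298ms @ 32/5 + 366.412ms (4/5)
12. 3297.71ms @ 36/5 + 366.412ms (4/5)
13. 3664.122ms @ 8 + 1374.046ms (3)
14. 5038.168ms @ 11 + 65.431ms (1/7)
15. 5103.599ms @ 78/7 + 65.431ms (1/7)
16. 5169.029ms @ 79/7 + 65.431ms (1/7)
17. 5234.46ms @ 80/7 + 65.431ms (1/7)
18. 5299.891ms @ 81/7 + 65.431ms (1/7)
19. 5365.322ms @ 82/7 + 65.431ms (1/7)
20. 5430.752ms @ 83/7 + 65.431ms (1/7)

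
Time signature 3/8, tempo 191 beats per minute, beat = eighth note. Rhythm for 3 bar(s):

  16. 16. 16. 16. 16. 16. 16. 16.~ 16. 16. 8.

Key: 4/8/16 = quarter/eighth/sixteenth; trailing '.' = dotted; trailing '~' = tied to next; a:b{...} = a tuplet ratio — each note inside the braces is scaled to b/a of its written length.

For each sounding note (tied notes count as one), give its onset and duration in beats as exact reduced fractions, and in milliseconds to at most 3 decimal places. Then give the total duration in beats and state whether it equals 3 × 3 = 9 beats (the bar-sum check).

1) 0.0ms=0b +235.602ms=3/4b
2) 235.602ms=3/4b +235.602ms=3/4b
3) 471.204ms=3/2b +235.602ms=3/4b
4) 706.806ms=9/4b +235.602ms=3/4b
5) 942.408ms=3b +235.602ms=3/4b
6) 1178.01ms=15/4b +235.602ms=3/4b
7) 1413.613ms=9/2b +235.602ms=3/4b
8) 1649.215ms=21/4b +471.204ms=3/2b
9) 2120.419ms=27/4b +235.602ms=3/4b
10) 2356.021ms=15/2b +471.204ms=3/2b
Σ=9b of 9 (191bpm 3/8) — PASS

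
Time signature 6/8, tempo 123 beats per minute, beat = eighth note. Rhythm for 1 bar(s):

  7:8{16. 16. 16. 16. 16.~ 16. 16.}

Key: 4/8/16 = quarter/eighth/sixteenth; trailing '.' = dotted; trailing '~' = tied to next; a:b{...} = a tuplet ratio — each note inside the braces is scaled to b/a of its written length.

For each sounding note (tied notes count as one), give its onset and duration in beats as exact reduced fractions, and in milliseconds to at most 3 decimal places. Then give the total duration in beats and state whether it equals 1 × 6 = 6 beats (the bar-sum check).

1) 0.0ms=0b +418.118ms=6/7b
2) 418.118ms=6/7b +418.118ms=6/7b
3) 836.237ms=12/7b +418.118ms=6/7b
4) 1254.355ms=18/7b +418.118ms=6/7b
5) 1672.474ms=24/7b +836.237ms=12/7b
6) 2508.711ms=36/7b +418.118ms=6/7b
Σ=6b of 6 (123bpm 6/8) — PASS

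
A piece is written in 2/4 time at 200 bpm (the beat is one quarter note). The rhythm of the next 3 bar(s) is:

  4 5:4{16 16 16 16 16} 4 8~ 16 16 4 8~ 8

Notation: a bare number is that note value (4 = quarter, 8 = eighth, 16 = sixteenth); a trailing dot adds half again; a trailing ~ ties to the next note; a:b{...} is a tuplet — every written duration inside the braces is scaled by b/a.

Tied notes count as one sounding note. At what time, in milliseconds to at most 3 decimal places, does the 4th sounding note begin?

1. 0.0ms @ 0 + 300.0ms (1)
2. 300.0ms @ 1 + 60.0ms (1/5)
3. 360.0ms @ 6/5 + 60.0ms (1/5)
4. 420.0ms @ 7/5 + 60.0ms (1/5)
5. 480.0ms @ 8/5 + 60.0ms (1/5)
6. 540.0ms @ 9/5 + 60.0ms (1/5)
7. 600.0ms @ 2 + 300.0ms (1)
8. 900.0ms @ 3 + 225.0ms (3/4)
9. 1125.0ms @ 15/4 + 75.0ms (1/4)
10. 1200.0ms @ 4 + 300.0ms (1)
11. 1500.0ms @ 5 + 300.0ms (1)

note 4 onset = 7/5b = 420.0ms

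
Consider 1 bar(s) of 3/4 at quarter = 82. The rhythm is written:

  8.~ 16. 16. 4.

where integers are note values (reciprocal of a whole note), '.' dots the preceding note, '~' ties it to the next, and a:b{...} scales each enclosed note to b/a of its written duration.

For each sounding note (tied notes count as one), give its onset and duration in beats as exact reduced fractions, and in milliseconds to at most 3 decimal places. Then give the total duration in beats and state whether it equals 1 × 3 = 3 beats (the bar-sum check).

1) 0.0ms=0b +823.171ms=9/8b
2) 823.171ms=9/8b +274.39ms=3/8b
3) 1097.561ms=3/2b +1097.561ms=3/2b
Σ=3b of 3 (82bpm 3/4) — PASS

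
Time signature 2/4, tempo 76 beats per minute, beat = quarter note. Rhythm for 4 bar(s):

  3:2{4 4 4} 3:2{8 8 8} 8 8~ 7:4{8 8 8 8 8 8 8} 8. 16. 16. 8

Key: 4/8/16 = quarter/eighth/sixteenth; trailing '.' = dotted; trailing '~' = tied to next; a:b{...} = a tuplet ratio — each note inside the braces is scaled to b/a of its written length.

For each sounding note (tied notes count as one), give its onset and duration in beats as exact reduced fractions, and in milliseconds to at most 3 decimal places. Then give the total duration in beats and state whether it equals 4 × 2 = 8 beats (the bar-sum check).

1) 0.0ms=0b +526.316ms=2/3b
2) 526.316ms=2/3b +526.316ms=2/3b
3) 1052.632ms=4/3b +526.316ms=2/3b
4) 1578.947ms=2b +263.158ms=1/3b
5) 1842.105ms=7/3b +263.158ms=1/3b
6) 2105.263ms=8/3b +263.158ms=1/3b
7) 2368.421ms=3b +394.737ms=1/2b
8) 2763.158ms=7/2b +620.301ms=11/14b
9) 3383.459ms=30/7b +225.564ms=2/7b
10) 3609.023ms=32/7b +225.564ms=2/7b
11) 3834.586ms=34/7b +225.564ms=2/7b
12) 4060.15ms=36/7b +225.564ms=2/7b
13) 4285.714ms=38/7b +225.564ms=2/7b
14) 4511.278ms=40/7b +225.564ms=2/7b
15) 4736.842ms=6b +592.105ms=3/4b
16) 5328.947ms=27/4b +296.053ms=3/8b
17) 5625.0ms=57/8b +296.053ms=3/8b
18) 5921.053ms=15/2b +394.737ms=1/2b
Σ=8b of 8 (76bpm 2/4) — PASS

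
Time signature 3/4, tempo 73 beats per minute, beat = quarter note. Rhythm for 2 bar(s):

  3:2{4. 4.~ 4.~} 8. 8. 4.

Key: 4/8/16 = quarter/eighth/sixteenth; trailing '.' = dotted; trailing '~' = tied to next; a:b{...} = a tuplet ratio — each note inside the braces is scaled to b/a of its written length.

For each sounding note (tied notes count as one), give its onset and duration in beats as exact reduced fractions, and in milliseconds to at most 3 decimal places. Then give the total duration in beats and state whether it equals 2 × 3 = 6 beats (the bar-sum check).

1) 0.0ms=0b +821.918ms=1b
2) 821.918ms=1b +2260.274ms=11/4b
3) 3082.192ms=15/4b +616.438ms=3/4b
4) 3698.63ms=9/2b +1232.877ms=3/2b
Σ=6b of 6 (73bpm 3/4) — PASS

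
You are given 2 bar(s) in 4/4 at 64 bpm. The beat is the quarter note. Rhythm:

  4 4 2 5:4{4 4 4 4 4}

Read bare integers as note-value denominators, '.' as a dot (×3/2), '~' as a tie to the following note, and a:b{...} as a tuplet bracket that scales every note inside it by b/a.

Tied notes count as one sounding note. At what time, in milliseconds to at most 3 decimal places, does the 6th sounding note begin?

note 6 onset = 28/5b = 5250.0ms

1. 0.0ms @ 0 + 937.5ms (1)
2. 937.5ms @ 1 + 937.5ms (1)
3. 1875.0ms @ 2 + 1875.0ms (2)
4. 3750.0ms @ 4 + 750.0ms (4/5)
5. 4500.0ms @ 24/5 + 750.0ms (4/5)
6. 5250.0ms @ 28/5 + 750.0ms (4/5)
7. 6000.0ms @ 32/5 + 750.0ms (4/5)
8. 6750.0ms @ 36/5 + 750.0ms (4/5)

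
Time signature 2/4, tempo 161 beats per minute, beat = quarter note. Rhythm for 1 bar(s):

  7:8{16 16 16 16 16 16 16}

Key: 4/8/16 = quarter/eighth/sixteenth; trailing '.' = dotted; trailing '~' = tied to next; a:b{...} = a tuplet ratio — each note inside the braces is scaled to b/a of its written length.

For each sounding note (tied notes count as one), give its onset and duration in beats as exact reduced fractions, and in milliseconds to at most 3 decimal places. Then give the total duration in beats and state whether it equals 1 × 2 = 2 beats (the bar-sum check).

1) 0.0ms=0b +106.477ms=2/7b
2) 106.477ms=2/7b +106.477ms=2/7b
3) 212.955ms=4/7b +106.477ms=2/7b
4) 319.432ms=6/7b +106.477ms=2/7b
5) 425.909ms=8/7b +106.477ms=2/7b
6) 532.387ms=10/7b +106.477ms=2/7b
7) 638.864ms=12/7b +106.477ms=2/7b
Σ=2b of 2 (161bpm 2/4) — PASS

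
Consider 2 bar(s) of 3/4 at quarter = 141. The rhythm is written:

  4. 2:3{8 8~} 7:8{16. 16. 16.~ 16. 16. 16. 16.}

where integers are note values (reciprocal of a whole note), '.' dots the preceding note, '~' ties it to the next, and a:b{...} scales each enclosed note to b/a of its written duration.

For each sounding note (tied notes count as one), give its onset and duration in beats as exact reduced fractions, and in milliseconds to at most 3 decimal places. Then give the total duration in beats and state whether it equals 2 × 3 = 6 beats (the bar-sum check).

1) 0.0ms=0b +638.298ms=3/2b
2) 638.298ms=3/2b +319.149ms=3/4b
3) 957.447ms=9/4b +501.52ms=33/28b
4) 1458.967ms=24/7b +182.371ms=3/7b
5) 1641.337ms=27/7b +364.742ms=6/7b
6) 2006.079ms=33/7b +182.371ms=3/7b
7) 2188.45ms=36/7b +182.371ms=3/7b
8) 2370.821ms=39/7b +182.371ms=3/7b
Σ=6b of 6 (141bpm 3/4) — PASS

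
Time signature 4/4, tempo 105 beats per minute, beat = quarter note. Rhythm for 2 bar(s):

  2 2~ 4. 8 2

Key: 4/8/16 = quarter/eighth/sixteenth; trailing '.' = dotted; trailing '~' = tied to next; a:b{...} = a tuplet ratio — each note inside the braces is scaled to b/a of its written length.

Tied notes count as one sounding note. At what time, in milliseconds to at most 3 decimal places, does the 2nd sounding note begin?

1. 0.0ms @ 0 + 1142.857ms (2)
2. 1142.857ms @ 2 + 2000.0ms (7/2)
3. 3142.857ms @ 11/2 + 285.714ms (1/2)
4. 3428.571ms @ 6 + 1142.857ms (2)

note 2 onset = 2b = 1142.857ms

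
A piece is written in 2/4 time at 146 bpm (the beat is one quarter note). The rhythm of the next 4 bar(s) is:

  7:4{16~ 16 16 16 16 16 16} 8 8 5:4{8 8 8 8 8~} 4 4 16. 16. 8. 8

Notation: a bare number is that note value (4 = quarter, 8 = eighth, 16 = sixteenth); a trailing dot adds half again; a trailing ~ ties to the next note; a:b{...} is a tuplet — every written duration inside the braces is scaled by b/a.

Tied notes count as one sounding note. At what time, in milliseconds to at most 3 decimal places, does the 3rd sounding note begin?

note 3 onset = 3/7b = 176.125ms

1. 0.0ms @ 0 + 117.417ms (2/7)
2. 117.417ms @ 2/7 + 58.708ms (1/7)
3. 176.125ms @ 3/7 + 58.708ms (1/7)
4. 234.834ms @ 4/7 + 58.708ms (1/7)
5. 293.542ms @ 5/7 + 58.708ms (1/7)
6. 352.25ms @ 6/7 + 58.708ms (1/7)
7. 410.959ms @ 1 + 205.479ms (1/2)
8. 616.438ms @ 3/2 + 205.479ms (1/2)
9. 821.918ms @ 2 + 164.384ms (2/5)
10. 986.301ms @ 12/5 + 164.384ms (2/5)
11. 1150.685ms @ 14/5 + 164.384ms (2/5)
12. 1315.068ms @ 16/5 + 164.384ms (2/5)
13. 1479.452ms @ 18/5 + 575.342ms (7/5)
14. 2054.795ms @ 5 + 410.959ms (1)
15. 2465.753ms @ 6 + 154.11ms (3/8)
16. 2619.863ms @ 51/8 + 154.11ms (3/8)
17. 2773.973ms @ 27/4 + 308.219ms (3/4)
18. 3082.192ms @ 15/2 + 205.479ms (1/2)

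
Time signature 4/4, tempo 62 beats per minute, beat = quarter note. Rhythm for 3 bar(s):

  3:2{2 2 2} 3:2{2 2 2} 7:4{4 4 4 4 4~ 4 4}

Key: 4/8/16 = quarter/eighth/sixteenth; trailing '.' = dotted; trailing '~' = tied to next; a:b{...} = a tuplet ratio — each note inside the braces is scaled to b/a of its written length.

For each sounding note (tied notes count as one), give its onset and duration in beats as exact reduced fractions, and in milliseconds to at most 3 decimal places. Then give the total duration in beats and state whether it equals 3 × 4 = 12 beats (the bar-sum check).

1) 0.0ms=0b +1290.323ms=4/3b
2) 1290.323ms=4/3b +1290.323ms=4/3b
3) 2580.645ms=8/3b +1290.323ms=4/3b
4) 3870.968ms=4b +1290.323ms=4/3b
5) 5161.29ms=16/3b +1290.323ms=4/3b
6) 6451.613ms=20/3b +1290.323ms=4/3b
7) 7741.935ms=8b +552.995ms=4/7b
8) 8294.931ms=60/7b +552.995ms=4/7b
9) 8847.926ms=64/7b +552.995ms=4/7b
10) 9400.922ms=68/7b +552.995ms=4/7b
11) 9953.917ms=72/7b +1105.991ms=8/7b
12) 11059.908ms=80/7b +552.995ms=4/7b
Σ=12b of 12 (62bpm 4/4) — PASS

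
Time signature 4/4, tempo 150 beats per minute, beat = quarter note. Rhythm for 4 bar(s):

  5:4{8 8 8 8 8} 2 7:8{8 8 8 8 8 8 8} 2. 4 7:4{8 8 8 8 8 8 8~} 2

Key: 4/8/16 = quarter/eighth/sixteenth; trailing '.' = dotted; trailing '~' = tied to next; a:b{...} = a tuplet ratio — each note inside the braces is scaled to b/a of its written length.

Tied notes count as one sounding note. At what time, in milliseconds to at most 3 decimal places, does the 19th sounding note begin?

note 19 onset = 90/7b = 5142.857ms

1. 0.0ms @ 0 + 160.0ms (2/5)
2. 160.0ms @ 2/5 + 160.0ms (2/5)
3. 320.0ms @ 4/5 + 160.0ms (2/5)
4. 480.0ms @ 6/5 + 160.0ms (2/5)
5. 640.0ms @ 8/5 + 160.0ms (2/5)
6. 800.0ms @ 2 + 800.0ms (2)
7. 1600.0ms @ 4 + 228.571ms (4/7)
8. 1828.571ms @ 32/7 + 228.571ms (4/7)
9. 2057.143ms @ 36/7 + 228.571ms (4/7)
10. 2285.714ms @ 40/7 + 228.571ms (4/7)
11. 2514.286ms @ 44/7 + 228.571ms (4/7)
12. 2742.857ms @ 48/7 + 228.571ms (4/7)
13. 2971.429ms @ 52/7 + 228.571ms (4/7)
14. 3200.0ms @ 8 + 1200.0ms (3)
15. 4400.0ms @ 11 + 400.0ms (1)
16. 4800.0ms @ 12 + 114.286ms (2/7)
17. 4914.286ms @ 86/7 + 114.286ms (2/7)
18. 5028.571ms @ 88/7 + 114.286ms (2/7)
19. 5142.857ms @ 90/7 + 114.286ms (2/7)
20. 5257.143ms @ 92/7 + 114.286ms (2/7)
21. 5371.429ms @ 94/7 + 114.286ms (2/7)
22. 5485.714ms @ 96/7 + 914.286ms (16/7)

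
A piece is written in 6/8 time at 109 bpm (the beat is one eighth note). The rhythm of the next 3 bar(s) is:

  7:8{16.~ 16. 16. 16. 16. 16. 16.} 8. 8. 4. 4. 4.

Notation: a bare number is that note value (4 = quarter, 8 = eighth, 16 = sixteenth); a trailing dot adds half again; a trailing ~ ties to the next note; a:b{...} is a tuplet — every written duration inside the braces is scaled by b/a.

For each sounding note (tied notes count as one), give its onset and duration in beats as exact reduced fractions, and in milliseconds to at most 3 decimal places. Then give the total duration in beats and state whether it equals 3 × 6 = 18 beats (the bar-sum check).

1) 0.0ms=0b +943.644ms=12/7b
2) 943.644ms=12/7b +471.822ms=6/7b
3) 1415.465ms=18/7b +471.822ms=6/7b
4) 1887.287ms=24/7b +471.822ms=6/7b
5) 2359.109ms=30/7b +471.822ms=6/7b
6) 2830.931ms=36/7b +471.822ms=6/7b
7) 3302.752ms=6b +825.688ms=3/2b
8) 4128.44ms=15/2b +825.688ms=3/2b
9) 4954.128ms=9b +1651.376ms=3b
10) 6605.505ms=12b +1651.376ms=3b
11) 8256.881ms=15b +1651.376ms=3b
Σ=18b of 18 (109bpm 6/8) — PASS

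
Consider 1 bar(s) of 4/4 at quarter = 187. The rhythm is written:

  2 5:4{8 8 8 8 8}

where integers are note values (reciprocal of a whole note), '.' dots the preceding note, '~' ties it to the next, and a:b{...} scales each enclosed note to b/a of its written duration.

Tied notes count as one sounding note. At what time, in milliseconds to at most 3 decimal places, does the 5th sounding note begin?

1. 0.0ms @ 0 + 641.711ms (2)
2. 641.711ms @ 2 + 128.342ms (2/5)
3. 770.053ms @ 12/5 + 128.342ms (2/5)
4. 898.396ms @ 14/5 + 128.342ms (2/5)
5. 1026.738ms @ 16/5 + 128.342ms (2/5)
6. 1155.08ms @ 18/5 + 128.342ms (2/5)

note 5 onset = 16/5b = 1026.738ms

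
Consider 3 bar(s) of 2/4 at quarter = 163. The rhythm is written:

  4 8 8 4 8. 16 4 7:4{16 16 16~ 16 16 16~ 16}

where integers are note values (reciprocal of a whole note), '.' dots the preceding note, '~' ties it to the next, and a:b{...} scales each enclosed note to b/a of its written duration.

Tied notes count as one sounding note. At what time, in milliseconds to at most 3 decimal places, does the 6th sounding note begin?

note 6 onset = 15/4b = 1380.368ms

1. 0.0ms @ 0 + 368.098ms (1)
2. 368.098ms @ 1 + 184.049ms (1/2)
3. 552.147ms @ 3/2 + 184.049ms (1/2)
4. 736.196ms @ 2 + 368.098ms (1)
5. 1104.294ms @ 3 + 276.074ms (3/4)
6. 1380.368ms @ 15/4 + 92.025ms (1/4)
7. 1472.393ms @ 4 + 368.098ms (1)
8. 1840.491ms @ 5 + 52.585ms (1/7)
9. 1893.076ms @ 36/7 + 52.585ms (1/7)
10. 1945.662ms @ 37/7 + 105.171ms (2/7)
11. 2050.833ms @ 39/7 + 52.585ms (1/7)
12. 2103.418ms @ 40/7 + 105.171ms (2/7)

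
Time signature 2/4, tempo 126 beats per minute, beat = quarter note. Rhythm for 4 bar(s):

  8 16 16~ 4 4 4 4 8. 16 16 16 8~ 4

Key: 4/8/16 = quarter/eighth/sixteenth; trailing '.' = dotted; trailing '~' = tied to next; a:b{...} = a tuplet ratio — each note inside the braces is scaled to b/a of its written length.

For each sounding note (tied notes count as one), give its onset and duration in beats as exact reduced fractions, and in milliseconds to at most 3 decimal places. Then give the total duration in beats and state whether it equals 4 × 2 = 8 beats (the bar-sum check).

1) 0.0ms=0b +238.095ms=1/2b
2) 238.095ms=1/2b +119.048ms=1/4b
3) 357.143ms=3/4b +595.238ms=5/4b
4) 952.381ms=2b +476.19ms=1b
5) 1428.571ms=3b +476.19ms=1b
6) 1904.762ms=4b +476.19ms=1b
7) 2380.952ms=5b +357.143ms=3/4b
8) 2738.095ms=23/4b +119.048ms=1/4b
9) 2857.143ms=6b +119.048ms=1/4b
10) 2976.19ms=25/4b +119.048ms=1/4b
11) 3095.238ms=13/2b +714.286ms=3/2b
Σ=8b of 8 (126bpm 2/4) — PASS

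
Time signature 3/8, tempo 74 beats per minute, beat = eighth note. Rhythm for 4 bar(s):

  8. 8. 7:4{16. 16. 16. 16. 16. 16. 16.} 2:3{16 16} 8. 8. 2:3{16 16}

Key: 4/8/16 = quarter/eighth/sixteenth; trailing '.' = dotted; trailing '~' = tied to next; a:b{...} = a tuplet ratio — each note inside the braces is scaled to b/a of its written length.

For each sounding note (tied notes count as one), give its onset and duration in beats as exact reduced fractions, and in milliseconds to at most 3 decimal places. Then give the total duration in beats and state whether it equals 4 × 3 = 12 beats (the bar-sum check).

1) 0.0ms=0b +1216.216ms=3/2b
2) 1216.216ms=3/2b +1216.216ms=3/2b
3) 2432.432ms=3b +347.49ms=3/7b
4) 2779.923ms=24/7b +347.49ms=3/7b
5) 3127.413ms=27/7b +347.49ms=3/7b
6) 3474.903ms=30/7b +347.49ms=3/7b
7) 3822.394ms=33/7b +347.49ms=3/7b
8) 4169.884ms=36/7b +347.49ms=3/7b
9) 4517.375ms=39/7b +347.49ms=3/7b
10) 4864.865ms=6b +608.108ms=3/4b
11) 5472.973ms=27/4b +608.108ms=3/4b
12) 6081.081ms=15/2b +1216.216ms=3/2b
13) 7297.297ms=9b +1216.216ms=3/2b
14) 8513.514ms=21/2b +608.108ms=3/4b
15) 9121.622ms=45/4b +608.108ms=3/4b
Σ=12b of 12 (74bpm 3/8) — PASS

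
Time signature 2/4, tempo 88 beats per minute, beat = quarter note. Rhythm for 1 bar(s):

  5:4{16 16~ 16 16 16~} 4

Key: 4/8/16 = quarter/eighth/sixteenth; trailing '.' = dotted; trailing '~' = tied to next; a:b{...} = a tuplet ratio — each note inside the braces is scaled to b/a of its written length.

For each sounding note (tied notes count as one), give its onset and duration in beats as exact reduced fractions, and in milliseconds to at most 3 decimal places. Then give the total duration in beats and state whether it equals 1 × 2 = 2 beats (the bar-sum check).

1) 0.0ms=0b +136.364ms=1/5b
2) 136.364ms=1/5b +272.727ms=2/5b
3) 409.091ms=3/5b +136.364ms=1/5b
4) 545.455ms=4/5b +818.182ms=6/5b
Σ=2b of 2 (88bpm 2/4) — PASS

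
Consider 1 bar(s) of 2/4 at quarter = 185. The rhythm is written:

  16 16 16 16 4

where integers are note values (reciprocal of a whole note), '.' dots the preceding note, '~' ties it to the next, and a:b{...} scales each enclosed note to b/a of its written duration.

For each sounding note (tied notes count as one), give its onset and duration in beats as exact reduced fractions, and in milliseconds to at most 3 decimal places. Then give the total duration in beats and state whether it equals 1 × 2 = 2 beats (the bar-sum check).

1) 0.0ms=0b +81.081ms=1/4b
2) 81.081ms=1/4b +81.081ms=1/4b
3) 162.162ms=1/2b +81.081ms=1/4b
4) 243.243ms=3/4b +81.081ms=1/4b
5) 324.324ms=1b +324.324ms=1b
Σ=2b of 2 (185bpm 2/4) — PASS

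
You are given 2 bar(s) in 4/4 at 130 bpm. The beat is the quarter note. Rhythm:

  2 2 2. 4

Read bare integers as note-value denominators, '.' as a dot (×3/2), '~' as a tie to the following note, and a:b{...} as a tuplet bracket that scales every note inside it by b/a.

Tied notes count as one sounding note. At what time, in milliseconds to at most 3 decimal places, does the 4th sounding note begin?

note 4 onset = 7b = 3230.769ms

1. 0.0ms @ 0 + 923.077ms (2)
2. 923.077ms @ 2 + 923.077ms (2)
3. 1846.154ms @ 4 + 1384.615ms (3)
4. 3230.769ms @ 7 + 461.538ms (1)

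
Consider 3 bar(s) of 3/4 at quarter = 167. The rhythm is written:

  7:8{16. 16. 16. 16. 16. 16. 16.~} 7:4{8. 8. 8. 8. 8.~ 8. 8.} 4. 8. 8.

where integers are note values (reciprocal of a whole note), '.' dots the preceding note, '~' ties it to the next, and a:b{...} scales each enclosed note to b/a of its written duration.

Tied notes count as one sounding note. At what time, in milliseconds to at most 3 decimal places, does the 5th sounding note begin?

note 5 onset = 12/7b = 615.911ms

1. 0.0ms @ 0 + 153.978ms (3/7)
2. 153.978ms @ 3/7 + 153.978ms (3/7)
3. 307.956ms @ 6/7 + 153.978ms (3/7)
4. 461.933ms @ 9/7 + 153.978ms (3/7)
5. 615.911ms @ 12/7 + 153.978ms (3/7)
6. 769.889ms @ 15/7 + 153.978ms (3/7)
7. 923.867ms @ 18/7 + 307.956ms (6/7)
8. 1231.822ms @ 24/7 + 153.978ms (3/7)
9. 1385.8ms @ 27/7 + 153.978ms (3/7)
10. 1539.778ms @ 30/7 + 153.978ms (3/7)
11. 1693.755ms @ 33/7 + 307.956ms (6/7)
12. 2001.711ms @ 39/7 + 153.978ms (3/7)
13. 2155.689ms @ 6 + 538.922ms (3/2)
14. 2694.611ms @ 15/2 + 269.461ms (3/4)
15. 2964.072ms @ 33/4 + 269.461ms (3/4)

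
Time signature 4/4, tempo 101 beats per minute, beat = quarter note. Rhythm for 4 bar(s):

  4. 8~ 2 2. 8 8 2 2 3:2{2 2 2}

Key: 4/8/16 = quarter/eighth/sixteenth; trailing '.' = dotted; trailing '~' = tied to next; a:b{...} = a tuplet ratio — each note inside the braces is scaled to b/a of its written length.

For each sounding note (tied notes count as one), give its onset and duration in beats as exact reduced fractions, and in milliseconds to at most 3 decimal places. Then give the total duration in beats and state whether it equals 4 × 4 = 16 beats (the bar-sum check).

1) 0.0ms=0b +891.089ms=3/2b
2) 891.089ms=3/2b +1485.149ms=5/2b
3) 2376.238ms=4b +1782.178ms=3b
4) 4158.416ms=7b +297.03ms=1/2b
5) 4455.446ms=15/2b +297.03ms=1/2b
6) 4752.475ms=8b +1188.119ms=2b
7) 5940.594ms=10b +1188.119ms=2b
8) 7128.713ms=12b +792.079ms=4/3b
9) 7920.792ms=40/3b +792.079ms=4/3b
10) 8712.871ms=44/3b +792.079ms=4/3b
Σ=16b of 16 (101bpm 4/4) — PASS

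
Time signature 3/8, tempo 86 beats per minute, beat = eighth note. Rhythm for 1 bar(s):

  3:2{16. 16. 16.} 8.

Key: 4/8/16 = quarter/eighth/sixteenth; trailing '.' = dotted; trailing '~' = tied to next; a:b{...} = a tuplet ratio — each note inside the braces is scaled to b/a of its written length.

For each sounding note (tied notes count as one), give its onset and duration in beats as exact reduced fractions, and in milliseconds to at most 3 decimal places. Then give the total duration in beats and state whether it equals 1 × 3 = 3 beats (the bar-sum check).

1) 0.0ms=0b +348.837ms=1/2b
2) 348.837ms=1/2b +348.837ms=1/2b
3) 697.674ms=1b +348.837ms=1/2b
4) 1046.512ms=3/2b +1046.512ms=3/2b
Σ=3b of 3 (86bpm 3/8) — PASS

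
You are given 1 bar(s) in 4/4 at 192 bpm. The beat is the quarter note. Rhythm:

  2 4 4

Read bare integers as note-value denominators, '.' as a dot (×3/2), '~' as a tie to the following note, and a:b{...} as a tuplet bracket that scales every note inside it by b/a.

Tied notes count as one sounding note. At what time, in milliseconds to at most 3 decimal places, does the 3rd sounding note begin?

1. 0.0ms @ 0 + 625.0ms (2)
2. 625.0ms @ 2 + 312.5ms (1)
3. 937.5ms @ 3 + 312.5ms (1)

note 3 onset = 3b = 937.5ms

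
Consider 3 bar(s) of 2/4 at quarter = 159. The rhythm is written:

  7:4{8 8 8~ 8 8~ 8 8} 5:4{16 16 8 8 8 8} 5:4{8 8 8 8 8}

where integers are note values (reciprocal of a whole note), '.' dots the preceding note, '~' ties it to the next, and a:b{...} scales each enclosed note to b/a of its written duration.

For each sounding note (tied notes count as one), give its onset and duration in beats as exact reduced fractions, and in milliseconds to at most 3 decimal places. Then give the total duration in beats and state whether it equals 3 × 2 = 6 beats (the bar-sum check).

1) 0.0ms=0b +107.817ms=2/7b
2) 107.817ms=2/7b +107.817ms=2/7b
3) 215.633ms=4/7b +215.633ms=4/7b
4) 431.267ms=8/7b +215.633ms=4/7b
5) 646.9ms=12/7b +107.817ms=2/7b
6) 754.717ms=2b +75.472ms=1/5b
7) 830.189ms=11/5b +75.472ms=1/5b
8) 905.66ms=12/5b +150.943ms=2/5b
9) 1056.604ms=14/5b +150.943ms=2/5b
10) 1207.547ms=16/5b +150.943ms=2/5b
11) 1358.491ms=18/5b +150.943ms=2/5b
12) 1509.434ms=4b +150.943ms=2/5b
13) 1660.377ms=22/5b +150.943ms=2/5b
14) 1811.321ms=24/5b +150.943ms=2/5b
15) 1962.264ms=26/5b +150.943ms=2/5b
16) 2113.208ms=28/5b +150.943ms=2/5b
Σ=6b of 6 (159bpm 2/4) — PASS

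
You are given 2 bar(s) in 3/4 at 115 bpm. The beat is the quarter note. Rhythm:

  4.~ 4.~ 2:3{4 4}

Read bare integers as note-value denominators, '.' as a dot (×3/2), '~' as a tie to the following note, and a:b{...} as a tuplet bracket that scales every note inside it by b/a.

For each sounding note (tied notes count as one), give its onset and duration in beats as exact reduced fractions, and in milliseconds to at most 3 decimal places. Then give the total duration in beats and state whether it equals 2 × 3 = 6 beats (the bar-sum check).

1) 0.0ms=0b +2347.826ms=9/2b
2) 2347.826ms=9/2b +782.609ms=3/2b
Σ=6b of 6 (115bpm 3/4) — PASS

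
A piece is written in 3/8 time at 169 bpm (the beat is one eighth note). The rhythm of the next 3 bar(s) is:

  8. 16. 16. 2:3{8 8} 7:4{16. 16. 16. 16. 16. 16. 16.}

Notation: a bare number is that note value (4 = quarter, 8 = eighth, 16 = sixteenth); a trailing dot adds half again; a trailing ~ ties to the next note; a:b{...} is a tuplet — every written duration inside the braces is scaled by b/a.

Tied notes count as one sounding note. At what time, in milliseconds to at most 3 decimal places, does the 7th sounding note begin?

note 7 onset = 45/7b = 2282.333ms

1. 0.0ms @ 0 + 532.544ms (3/2)
2. 532.544ms @ 3/2 + 266.272ms (3/4)
3. 798.817ms @ 9/4 + 266.272ms (3/4)
4. 1065.089ms @ 3 + 532.544ms (3/2)
5. 1597.633ms @ 9/2 + 532.544ms (3/2)
6. 2130.178ms @ 6 + 152.156ms (3/7)
7. 2282.333ms @ 45/7 + 152.156ms (3/7)
8. 2434.489ms @ 48/7 + 152.156ms (3/7)
9. 2586.644ms @ 51/7 + 152.156ms (3/7)
10. 2738.8ms @ 54/7 + 152.156ms (3/7)
11. 2890.955ms @ 57/7 + 152.156ms (3/7)
12. 3043.111ms @ 60/7 + 152.156ms (3/7)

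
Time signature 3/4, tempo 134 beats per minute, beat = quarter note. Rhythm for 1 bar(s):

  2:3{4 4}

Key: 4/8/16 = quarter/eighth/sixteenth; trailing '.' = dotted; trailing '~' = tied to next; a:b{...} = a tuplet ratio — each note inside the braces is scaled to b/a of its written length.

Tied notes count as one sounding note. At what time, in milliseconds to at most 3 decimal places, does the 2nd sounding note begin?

1. 0.0ms @ 0 + 671.642ms (3/2)
2. 671.642ms @ 3/2 + 671.642ms (3/2)

note 2 onset = 3/2b = 671.642ms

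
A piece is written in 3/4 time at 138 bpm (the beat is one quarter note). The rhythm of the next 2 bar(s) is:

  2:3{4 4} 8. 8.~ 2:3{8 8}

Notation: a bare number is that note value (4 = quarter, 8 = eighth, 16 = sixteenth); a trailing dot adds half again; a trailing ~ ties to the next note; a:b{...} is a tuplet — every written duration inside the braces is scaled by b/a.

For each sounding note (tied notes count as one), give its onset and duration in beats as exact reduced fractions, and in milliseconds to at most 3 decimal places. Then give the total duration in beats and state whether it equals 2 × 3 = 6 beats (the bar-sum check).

1) 0.0ms=0b +652.174ms=3/2b
2) 652.174ms=3/2b +652.174ms=3/2b
3) 1304.348ms=3b +326.087ms=3/4b
4) 1630.435ms=15/4b +652.174ms=3/2b
5) 2282.609ms=21/4b +326.087ms=3/4b
Σ=6b of 6 (138bpm 3/4) — PASS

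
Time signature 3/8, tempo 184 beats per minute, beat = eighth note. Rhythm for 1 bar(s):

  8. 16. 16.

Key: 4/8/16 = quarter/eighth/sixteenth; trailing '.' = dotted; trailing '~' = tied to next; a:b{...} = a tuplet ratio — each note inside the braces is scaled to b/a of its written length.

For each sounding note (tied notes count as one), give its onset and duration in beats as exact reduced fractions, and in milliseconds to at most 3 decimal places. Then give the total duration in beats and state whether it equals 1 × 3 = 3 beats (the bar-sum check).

1) 0.0ms=0b +489.13ms=3/2b
2) 489.13ms=3/2b +244.565ms=3/4b
3) 733.696ms=9/4b +244.565ms=3/4b
Σ=3b of 3 (184bpm 3/8) — PASS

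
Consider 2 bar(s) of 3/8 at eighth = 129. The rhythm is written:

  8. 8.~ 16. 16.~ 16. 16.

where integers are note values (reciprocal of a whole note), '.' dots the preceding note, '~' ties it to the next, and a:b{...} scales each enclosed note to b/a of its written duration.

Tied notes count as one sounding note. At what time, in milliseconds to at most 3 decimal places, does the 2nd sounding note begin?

note 2 onset = 3/2b = 697.674ms

1. 0.0ms @ 0 + 697.674ms (3/2)
2. 697.674ms @ 3/2 + 1046.512ms (9/4)
3. 1744.186ms @ 15/4 + 697.674ms (3/2)
4. 2441.86ms @ 21/4 + 348.837ms (3/4)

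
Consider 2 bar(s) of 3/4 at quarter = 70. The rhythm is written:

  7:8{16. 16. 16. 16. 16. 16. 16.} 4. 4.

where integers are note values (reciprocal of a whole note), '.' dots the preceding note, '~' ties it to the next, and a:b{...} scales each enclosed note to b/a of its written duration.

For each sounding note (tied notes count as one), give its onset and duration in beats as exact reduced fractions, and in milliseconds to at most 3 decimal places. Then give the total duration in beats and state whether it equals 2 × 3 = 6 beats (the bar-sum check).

1) 0.0ms=0b +367.347ms=3/7b
2) 367.347ms=3/7b +367.347ms=3/7b
3) 734.694ms=6/7b +367.347ms=3/7b
4) 1102.041ms=9/7b +367.347ms=3/7b
5) 1469.388ms=12/7b +367.347ms=3/7b
6) 1836.735ms=15/7b +367.347ms=3/7b
7) 2204.082ms=18/7b +367.347ms=3/7b
8) 2571.429ms=3b +1285.714ms=3/2b
9) 3857.143ms=9/2b +1285.714ms=3/2b
Σ=6b of 6 (70bpm 3/4) — PASS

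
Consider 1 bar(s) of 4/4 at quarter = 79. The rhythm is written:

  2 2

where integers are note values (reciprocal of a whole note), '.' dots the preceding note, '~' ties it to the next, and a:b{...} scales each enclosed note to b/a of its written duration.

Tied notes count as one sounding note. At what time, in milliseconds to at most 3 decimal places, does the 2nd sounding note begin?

1. 0.0ms @ 0 + 1518.987ms (2)
2. 1518.987ms @ 2 + 1518.987ms (2)

note 2 onset = 2b = 1518.987ms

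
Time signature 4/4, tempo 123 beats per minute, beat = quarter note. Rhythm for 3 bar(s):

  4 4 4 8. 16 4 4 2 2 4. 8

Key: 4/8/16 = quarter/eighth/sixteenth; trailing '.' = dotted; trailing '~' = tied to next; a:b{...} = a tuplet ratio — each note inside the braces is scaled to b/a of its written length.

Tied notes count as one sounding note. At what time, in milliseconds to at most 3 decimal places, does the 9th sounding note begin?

1. 0.0ms @ 0 + 487.805ms (1)
2. 487.805ms @ 1 + 487.805ms (1)
3. 975.61ms @ 2 + 487.805ms (1)
4. 1463.415ms @ 3 + 365.854ms (3/4)
5. 1829.268ms @ 15/4 + 121.951ms (1/4)
6. 1951.22ms @ 4 + 487.805ms (1)
7. 2439.024ms @ 5 + 487.805ms (1)
8. 2926.829ms @ 6 + 975.61ms (2)
9. 3902.439ms @ 8 + 975.61ms (2)
10. 4878.049ms @ 10 + 731.707ms (3/2)
11. 5609.756ms @ 23/2 + 243.902ms (1/2)

note 9 onset = 8b = 3902.439ms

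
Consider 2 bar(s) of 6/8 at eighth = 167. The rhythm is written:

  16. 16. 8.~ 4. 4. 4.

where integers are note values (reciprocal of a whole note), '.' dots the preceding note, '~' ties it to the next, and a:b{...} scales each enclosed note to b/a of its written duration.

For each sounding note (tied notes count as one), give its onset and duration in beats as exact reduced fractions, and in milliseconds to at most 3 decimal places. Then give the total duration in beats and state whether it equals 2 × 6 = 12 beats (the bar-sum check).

1) 0.0ms=0b +269.461ms=3/4b
2) 269.461ms=3/4b +269.461ms=3/4b
3) 538.922ms=3/2b +1616.766ms=9/2b
4) 2155.689ms=6b +1077.844ms=3b
5) 3233.533ms=9b +1077.844ms=3b
Σ=12b of 12 (167bpm 6/8) — PASS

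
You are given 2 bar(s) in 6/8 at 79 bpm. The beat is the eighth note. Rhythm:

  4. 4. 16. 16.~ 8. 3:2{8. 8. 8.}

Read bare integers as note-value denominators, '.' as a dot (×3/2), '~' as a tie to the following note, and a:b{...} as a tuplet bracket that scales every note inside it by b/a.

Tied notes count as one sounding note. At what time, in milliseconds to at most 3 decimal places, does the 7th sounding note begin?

note 7 onset = 11b = 8354.43ms

1. 0.0ms @ 0 + 2278.481ms (3)
2. 2278.481ms @ 3 + 2278.481ms (3)
3. 4556.962ms @ 6 + 569.62ms (3/4)
4. 5126.582ms @ 27/4 + 1708.861ms (9/4)
5. 6835.443ms @ 9 + 759.494ms (1)
6. 7594.937ms @ 10 + 759.494ms (1)
7. 8354.43ms @ 11 + 759.494ms (1)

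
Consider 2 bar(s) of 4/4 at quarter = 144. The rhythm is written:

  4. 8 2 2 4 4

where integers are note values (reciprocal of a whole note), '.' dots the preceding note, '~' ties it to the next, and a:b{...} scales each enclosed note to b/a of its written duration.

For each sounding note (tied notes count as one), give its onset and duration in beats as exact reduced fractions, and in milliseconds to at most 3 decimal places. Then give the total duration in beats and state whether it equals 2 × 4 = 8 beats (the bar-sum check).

1) 0.0ms=0b +625.0ms=3/2b
2) 625.0ms=3/2b +208.333ms=1/2b
3) 833.333ms=2b +833.333ms=2b
4) 1666.667ms=4b +833.333ms=2b
5) 2500.0ms=6b +416.667ms=1b
6) 2916.667ms=7b +416.667ms=1b
Σ=8b of 8 (144bpm 4/4) — PASS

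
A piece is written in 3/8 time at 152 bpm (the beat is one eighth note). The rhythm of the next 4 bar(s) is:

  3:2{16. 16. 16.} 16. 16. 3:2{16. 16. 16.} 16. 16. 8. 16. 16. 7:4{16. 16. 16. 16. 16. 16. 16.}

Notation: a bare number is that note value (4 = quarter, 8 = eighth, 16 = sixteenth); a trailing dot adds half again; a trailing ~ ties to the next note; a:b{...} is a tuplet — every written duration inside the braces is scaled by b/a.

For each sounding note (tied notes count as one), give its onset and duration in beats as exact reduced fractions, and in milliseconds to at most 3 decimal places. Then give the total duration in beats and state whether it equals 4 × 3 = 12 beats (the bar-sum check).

1) 0.0ms=0b +197.368ms=1/2b
2) 197.368ms=1/2b +197.368ms=1/2b
3) 394.737ms=1b +197.368ms=1/2b
4) 592.105ms=3/2b +296.053ms=3/4b
5) 888.158ms=9/4b +296.053ms=3/4b
6) 1184.211ms=3b +197.368ms=1/2b
7) 1381.579ms=7/2b +197.368ms=1/2b
8) 1578.947ms=4b +197.368ms=1/2b
9) 1776.316ms=9/2b +296.053ms=3/4b
10) 2072.368ms=21/4b +296.053ms=3/4b
11) 2368.421ms=6b +592.105ms=3/2b
12) 2960.526ms=15/2b +296.053ms=3/4b
13) 3256.579ms=33/4b +296.053ms=3/4b
14) 3552.632ms=9b +169.173ms=3/7b
15) 3721.805ms=66/7b +169.173ms=3/7b
16) 3890.977ms=69/7b +169.173ms=3/7b
17) 4060.15ms=72/7b +169.173ms=3/7b
18) 4229.323ms=75/7b +169.173ms=3/7b
19) 4398.496ms=78/7b +169.173ms=3/7b
20) 4567.669ms=81/7b +169.173ms=3/7b
Σ=12b of 12 (152bpm 3/8) — PASS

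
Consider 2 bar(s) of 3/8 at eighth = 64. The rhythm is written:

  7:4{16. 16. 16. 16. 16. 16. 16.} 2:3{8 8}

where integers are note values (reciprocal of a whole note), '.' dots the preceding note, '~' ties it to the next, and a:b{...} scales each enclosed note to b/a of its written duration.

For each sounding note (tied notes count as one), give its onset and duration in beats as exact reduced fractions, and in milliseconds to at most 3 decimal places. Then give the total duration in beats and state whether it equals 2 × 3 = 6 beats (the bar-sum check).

1) 0.0ms=0b +401.786ms=3/7b
2) 401.786ms=3/7b +401.786ms=3/7b
3) 803.571ms=6/7b +401.786ms=3/7b
4) 1205.357ms=9/7b +401.786ms=3/7b
5) 1607.143ms=12/7b +401.786ms=3/7b
6) 2008.929ms=15/7b +401.786ms=3/7b
7) 2410.714ms=18/7b +401.786ms=3/7b
8) 2812.5ms=3b +1406.25ms=3/2b
9) 4218.75ms=9/2b +1406.25ms=3/2b
Σ=6b of 6 (64bpm 3/8) — PASS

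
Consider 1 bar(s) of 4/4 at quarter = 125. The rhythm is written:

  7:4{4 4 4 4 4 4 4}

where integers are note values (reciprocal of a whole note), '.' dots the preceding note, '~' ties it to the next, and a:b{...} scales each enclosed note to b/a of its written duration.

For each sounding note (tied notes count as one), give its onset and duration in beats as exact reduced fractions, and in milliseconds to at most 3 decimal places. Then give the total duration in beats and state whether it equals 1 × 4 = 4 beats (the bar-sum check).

1) 0.0ms=0b +274.286ms=4/7b
2) 274.286ms=4/7b +274.286ms=4/7b
3) 548.571ms=8/7b +274.286ms=4/7b
4) 822.857ms=12/7b +274.286ms=4/7b
5) 1097.143ms=16/7b +274.286ms=4/7b
6) 1371.429ms=20/7b +274.286ms=4/7b
7) 1645.714ms=24/7b +274.286ms=4/7b
Σ=4b of 4 (125bpm 4/4) — PASS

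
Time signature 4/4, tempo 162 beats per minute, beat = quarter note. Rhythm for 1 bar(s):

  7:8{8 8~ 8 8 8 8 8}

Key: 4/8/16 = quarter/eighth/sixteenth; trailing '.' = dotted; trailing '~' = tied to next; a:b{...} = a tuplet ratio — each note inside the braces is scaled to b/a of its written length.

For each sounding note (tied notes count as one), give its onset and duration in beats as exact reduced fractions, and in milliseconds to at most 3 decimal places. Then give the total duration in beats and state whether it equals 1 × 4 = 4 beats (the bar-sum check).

1) 0.0ms=0b +211.64ms=4/7b
2) 211.64ms=4/7b +423.28ms=8/7b
3) 634.921ms=12/7b +211.64ms=4/7b
4) 846.561ms=16/7b +211.64ms=4/7b
5) 1058.201ms=20/7b +211.64ms=4/7b
6) 1269.841ms=24/7b +211.64ms=4/7b
Σ=4b of 4 (162bpm 4/4) — PASS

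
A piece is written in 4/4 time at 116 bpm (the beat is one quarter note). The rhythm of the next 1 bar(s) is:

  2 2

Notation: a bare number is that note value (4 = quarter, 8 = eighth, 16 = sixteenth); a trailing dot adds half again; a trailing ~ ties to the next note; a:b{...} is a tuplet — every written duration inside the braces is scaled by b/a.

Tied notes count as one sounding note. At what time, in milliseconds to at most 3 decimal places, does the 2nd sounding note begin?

note 2 onset = 2b = 1034.483ms

1. 0.0ms @ 0 + 1034.483ms (2)
2. 1034.483ms @ 2 + 1034.483ms (2)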